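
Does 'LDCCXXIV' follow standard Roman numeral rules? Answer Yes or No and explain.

'LDCCXXIV': Invalid subtractive combination: LD

No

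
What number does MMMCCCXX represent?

MMMCCCXX: M=1000, M=1000, M=1000, C=100, C=100, C=100, X=10, X=10
1000 + 1000 + 1000 + 100 + 100 + 100 + 10 + 10 = 3320

3320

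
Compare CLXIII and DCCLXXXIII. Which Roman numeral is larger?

CLXIII = 163
DCCLXXXIII = 783
783 is larger

DCCLXXXIII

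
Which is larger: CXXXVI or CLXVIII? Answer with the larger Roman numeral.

CXXXVI = 136
CLXVIII = 168
168 is larger

CLXVIII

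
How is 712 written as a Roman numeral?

Convert 712 to Roman numerals:
  712 contains 1×500 (D)
  212 contains 2×100 (CC)
  12 contains 1×10 (X)
  2 contains 2×1 (II)

DCCXII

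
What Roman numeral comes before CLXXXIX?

CLXXXIX = 189; previous is 188

CLXXXVIII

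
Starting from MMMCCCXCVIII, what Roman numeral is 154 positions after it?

MMMCCCXCVIII = 3398
3398 + 154 = 3552

MMMDLII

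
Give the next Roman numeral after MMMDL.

MMMDL = 3550; next is 3551

MMMDLI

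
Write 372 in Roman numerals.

Convert 372 to Roman numerals:
  372 contains 3×100 (CCC)
  72 contains 1×50 (L)
  22 contains 2×10 (XX)
  2 contains 2×1 (II)

CCCLXXII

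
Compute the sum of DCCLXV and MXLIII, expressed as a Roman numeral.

DCCLXV = 765
MXLIII = 1043
765 + 1043 = 1808

MDCCCVIII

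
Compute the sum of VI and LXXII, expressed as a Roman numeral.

VI = 6
LXXII = 72
6 + 72 = 78

LXXVIII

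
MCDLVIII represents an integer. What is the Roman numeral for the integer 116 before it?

MCDLVIII = 1458
1458 - 116 = 1342

MCCCXLII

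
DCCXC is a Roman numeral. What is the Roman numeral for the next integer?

DCCXC = 790; next is 791

DCCXCI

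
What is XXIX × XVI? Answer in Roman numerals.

XXIX = 29
XVI = 16
29 × 16 = 464

CDLXIV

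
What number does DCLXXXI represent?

DCLXXXI: D=500, C=100, L=50, X=10, X=10, X=10, I=1
500 + 100 + 50 + 10 + 10 + 10 + 1 = 681

681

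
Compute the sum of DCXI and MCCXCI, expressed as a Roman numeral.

DCXI = 611
MCCXCI = 1291
611 + 1291 = 1902

MCMII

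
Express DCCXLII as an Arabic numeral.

DCCXLII: D=500, C=100, C=100, XL=40, I=1, I=1
500 + 100 + 100 + 40 + 1 + 1 = 742

742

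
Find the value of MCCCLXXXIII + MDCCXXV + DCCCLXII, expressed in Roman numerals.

MCCCLXXXIII = 1383, MDCCXXV = 1725, DCCCLXII = 862
1383 + 1725 = 3108
3108 + 862 = 3970

MMMCMLXX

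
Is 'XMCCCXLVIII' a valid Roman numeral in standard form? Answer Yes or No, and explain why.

'XMCCCXLVIII': Invalid subtractive combination: XM

No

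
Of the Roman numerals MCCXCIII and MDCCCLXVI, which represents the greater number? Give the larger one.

MCCXCIII = 1293
MDCCCLXVI = 1866
1866 is larger

MDCCCLXVI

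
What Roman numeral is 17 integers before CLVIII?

CLVIII = 158
158 - 17 = 141

CXLI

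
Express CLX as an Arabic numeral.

CLX: C=100, L=50, X=10
100 + 50 + 10 = 160

160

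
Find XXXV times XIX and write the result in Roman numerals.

XXXV = 35
XIX = 19
35 × 19 = 665

DCLXV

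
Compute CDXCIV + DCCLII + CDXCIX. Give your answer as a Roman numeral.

CDXCIV = 494, DCCLII = 752, CDXCIX = 499
494 + 752 = 1246
1246 + 499 = 1745

MDCCXLV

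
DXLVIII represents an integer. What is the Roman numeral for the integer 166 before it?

DXLVIII = 548
548 - 166 = 382

CCCLXXXII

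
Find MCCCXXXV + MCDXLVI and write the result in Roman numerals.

MCCCXXXV = 1335
MCDXLVI = 1446
1335 + 1446 = 2781

MMDCCLXXXI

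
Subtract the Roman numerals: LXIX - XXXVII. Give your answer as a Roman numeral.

LXIX = 69
XXXVII = 37
69 - 37 = 32

XXXII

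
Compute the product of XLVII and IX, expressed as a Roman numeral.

XLVII = 47
IX = 9
47 × 9 = 423

CDXXIII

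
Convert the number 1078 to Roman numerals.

Convert 1078 to Roman numerals:
  1078 contains 1×1000 (M)
  78 contains 1×50 (L)
  28 contains 2×10 (XX)
  8 contains 1×5 (V)
  3 contains 3×1 (III)

MLXXVIII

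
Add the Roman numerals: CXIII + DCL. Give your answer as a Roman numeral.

CXIII = 113
DCL = 650
113 + 650 = 763

DCCLXIII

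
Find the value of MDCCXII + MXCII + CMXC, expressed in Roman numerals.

MDCCXII = 1712, MXCII = 1092, CMXC = 990
1712 + 1092 = 2804
2804 + 990 = 3794

MMMDCCXCIV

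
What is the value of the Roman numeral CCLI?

CCLI: C=100, C=100, L=50, I=1
100 + 100 + 50 + 1 = 251

251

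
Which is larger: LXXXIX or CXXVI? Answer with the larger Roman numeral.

LXXXIX = 89
CXXVI = 126
126 is larger

CXXVI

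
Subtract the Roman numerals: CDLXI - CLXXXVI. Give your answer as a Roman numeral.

CDLXI = 461
CLXXXVI = 186
461 - 186 = 275

CCLXXV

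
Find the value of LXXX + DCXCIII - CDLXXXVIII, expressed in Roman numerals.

LXXX = 80, DCXCIII = 693, CDLXXXVIII = 488
80 + 693 = 773
773 - 488 = 285

CCLXXXV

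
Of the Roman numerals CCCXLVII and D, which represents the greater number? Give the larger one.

CCCXLVII = 347
D = 500
500 is larger

D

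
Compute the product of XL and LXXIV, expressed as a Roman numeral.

XL = 40
LXXIV = 74
40 × 74 = 2960

MMCMLX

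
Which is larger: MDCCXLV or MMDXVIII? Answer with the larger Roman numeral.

MDCCXLV = 1745
MMDXVIII = 2518
2518 is larger

MMDXVIII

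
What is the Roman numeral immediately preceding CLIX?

CLIX = 159; previous is 158

CLVIII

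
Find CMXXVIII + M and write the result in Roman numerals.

CMXXVIII = 928
M = 1000
928 + 1000 = 1928

MCMXXVIII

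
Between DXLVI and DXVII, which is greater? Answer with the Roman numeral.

DXLVI = 546
DXVII = 517
546 is larger

DXLVI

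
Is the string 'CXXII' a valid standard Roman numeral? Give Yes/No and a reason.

'CXXII': Check the rules: uses only the symbols I, V, X, L, C, D, M; no symbol is repeated more than three times in a row; V, L and D each appear at most once; no smaller symbol precedes a larger one (values never increase from left to right). Value: C (100) + X (10) + X (10) + I (1) + I (1) = 122. So it is a valid standard Roman numeral.

Yes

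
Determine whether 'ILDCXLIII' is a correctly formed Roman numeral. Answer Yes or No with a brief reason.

'ILDCXLIII': L should not appear more than once

No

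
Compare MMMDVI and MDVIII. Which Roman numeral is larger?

MMMDVI = 3506
MDVIII = 1508
3506 is larger

MMMDVI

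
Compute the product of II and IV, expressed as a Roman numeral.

II = 2
IV = 4
2 × 4 = 8

VIII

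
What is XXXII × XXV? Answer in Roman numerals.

XXXII = 32
XXV = 25
32 × 25 = 800

DCCC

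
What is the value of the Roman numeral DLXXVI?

DLXXVI: D=500, L=50, X=10, X=10, V=5, I=1
500 + 50 + 10 + 10 + 5 + 1 = 576

576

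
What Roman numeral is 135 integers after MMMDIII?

MMMDIII = 3503
3503 + 135 = 3638

MMMDCXXXVIII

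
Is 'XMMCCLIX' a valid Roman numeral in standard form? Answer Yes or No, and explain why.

'XMMCCLIX': Invalid subtractive combination: XM

No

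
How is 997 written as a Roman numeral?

Convert 997 to Roman numerals:
  997 contains 1×900 (CM)
  97 contains 1×90 (XC)
  7 contains 1×5 (V)
  2 contains 2×1 (II)

CMXCVII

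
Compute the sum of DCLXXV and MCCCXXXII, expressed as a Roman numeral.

DCLXXV = 675
MCCCXXXII = 1332
675 + 1332 = 2007

MMVII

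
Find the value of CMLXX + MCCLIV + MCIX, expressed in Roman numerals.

CMLXX = 970, MCCLIV = 1254, MCIX = 1109
970 + 1254 = 2224
2224 + 1109 = 3333

MMMCCCXXXIII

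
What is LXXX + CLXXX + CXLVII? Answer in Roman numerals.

LXXX = 80, CLXXX = 180, CXLVII = 147
80 + 180 = 260
260 + 147 = 407

CDVII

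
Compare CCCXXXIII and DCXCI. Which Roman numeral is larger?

CCCXXXIII = 333
DCXCI = 691
691 is larger

DCXCI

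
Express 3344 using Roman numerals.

Convert 3344 to Roman numerals:
  3344 contains 3×1000 (MMM)
  344 contains 3×100 (CCC)
  44 contains 1×40 (XL)
  4 contains 1×4 (IV)

MMMCCCXLIV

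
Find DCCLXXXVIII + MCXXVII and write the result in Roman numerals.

DCCLXXXVIII = 788
MCXXVII = 1127
788 + 1127 = 1915

MCMXV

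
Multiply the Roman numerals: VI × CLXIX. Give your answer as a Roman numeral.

VI = 6
CLXIX = 169
6 × 169 = 1014

MXIV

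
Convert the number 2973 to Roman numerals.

Convert 2973 to Roman numerals:
  2973 contains 2×1000 (MM)
  973 contains 1×900 (CM)
  73 contains 1×50 (L)
  23 contains 2×10 (XX)
  3 contains 3×1 (III)

MMCMLXXIII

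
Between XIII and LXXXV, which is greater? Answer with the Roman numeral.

XIII = 13
LXXXV = 85
85 is larger

LXXXV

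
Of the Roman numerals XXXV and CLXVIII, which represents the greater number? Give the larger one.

XXXV = 35
CLXVIII = 168
168 is larger

CLXVIII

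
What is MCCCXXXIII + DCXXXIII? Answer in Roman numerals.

MCCCXXXIII = 1333
DCXXXIII = 633
1333 + 633 = 1966

MCMLXVI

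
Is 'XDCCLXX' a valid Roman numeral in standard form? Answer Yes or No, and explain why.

'XDCCLXX': Invalid subtractive combination: XD

No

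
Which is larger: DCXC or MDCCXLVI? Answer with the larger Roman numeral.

DCXC = 690
MDCCXLVI = 1746
1746 is larger

MDCCXLVI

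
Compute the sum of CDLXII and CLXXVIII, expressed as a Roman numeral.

CDLXII = 462
CLXXVIII = 178
462 + 178 = 640

DCXL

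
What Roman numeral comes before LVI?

LVI = 56, so the previous integer is 56 - 1 = 55

LV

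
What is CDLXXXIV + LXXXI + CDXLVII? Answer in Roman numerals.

CDLXXXIV = 484, LXXXI = 81, CDXLVII = 447
484 + 81 = 565
565 + 447 = 1012

MXII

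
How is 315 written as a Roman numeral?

Convert 315 to Roman numerals:
  315 contains 3×100 (CCC)
  15 contains 1×10 (X)
  5 contains 1×5 (V)

CCCXV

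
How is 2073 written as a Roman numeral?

Convert 2073 to Roman numerals:
  2073 contains 2×1000 (MM)
  73 contains 1×50 (L)
  23 contains 2×10 (XX)
  3 contains 3×1 (III)

MMLXXIII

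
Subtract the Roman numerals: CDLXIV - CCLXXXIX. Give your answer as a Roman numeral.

CDLXIV = 464
CCLXXXIX = 289
464 - 289 = 175

CLXXV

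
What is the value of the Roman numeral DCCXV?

DCCXV: D=500, C=100, C=100, X=10, V=5
500 + 100 + 100 + 10 + 5 = 715

715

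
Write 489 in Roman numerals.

Convert 489 to Roman numerals:
  489 contains 1×400 (CD)
  89 contains 1×50 (L)
  39 contains 3×10 (XXX)
  9 contains 1×9 (IX)

CDLXXXIX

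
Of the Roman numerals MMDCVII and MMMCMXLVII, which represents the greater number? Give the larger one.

MMDCVII = 2607
MMMCMXLVII = 3947
3947 is larger

MMMCMXLVII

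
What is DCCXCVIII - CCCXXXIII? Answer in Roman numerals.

DCCXCVIII = 798
CCCXXXIII = 333
798 - 333 = 465

CDLXV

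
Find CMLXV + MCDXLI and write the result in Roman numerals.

CMLXV = 965
MCDXLI = 1441
965 + 1441 = 2406

MMCDVI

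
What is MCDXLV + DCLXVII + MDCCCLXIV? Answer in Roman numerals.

MCDXLV = 1445, DCLXVII = 667, MDCCCLXIV = 1864
1445 + 667 = 2112
2112 + 1864 = 3976

MMMCMLXXVI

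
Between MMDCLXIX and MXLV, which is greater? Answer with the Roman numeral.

MMDCLXIX = 2669
MXLV = 1045
2669 is larger

MMDCLXIX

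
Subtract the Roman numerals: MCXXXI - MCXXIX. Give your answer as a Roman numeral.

MCXXXI = 1131
MCXXIX = 1129
1131 - 1129 = 2

II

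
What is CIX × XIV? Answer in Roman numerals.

CIX = 109
XIV = 14
109 × 14 = 1526

MDXXVI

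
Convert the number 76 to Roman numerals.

Convert 76 to Roman numerals:
  76 contains 1×50 (L)
  26 contains 2×10 (XX)
  6 contains 1×5 (V)
  1 contains 1×1 (I)

LXXVI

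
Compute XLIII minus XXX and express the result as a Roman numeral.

XLIII = 43
XXX = 30
43 - 30 = 13

XIII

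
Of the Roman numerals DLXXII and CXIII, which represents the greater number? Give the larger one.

DLXXII = 572
CXIII = 113
572 is larger

DLXXII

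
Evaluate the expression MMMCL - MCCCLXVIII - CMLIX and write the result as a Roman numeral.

MMMCL = 3150, MCCCLXVIII = 1368, CMLIX = 959
3150 - 1368 = 1782
1782 - 959 = 823

DCCCXXIII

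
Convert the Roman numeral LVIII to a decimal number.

LVIII: L=50, V=5, I=1, I=1, I=1
50 + 5 + 1 + 1 + 1 = 58

58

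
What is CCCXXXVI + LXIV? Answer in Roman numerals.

CCCXXXVI = 336
LXIV = 64
336 + 64 = 400

CD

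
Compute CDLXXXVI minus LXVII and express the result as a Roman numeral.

CDLXXXVI = 486
LXVII = 67
486 - 67 = 419

CDXIX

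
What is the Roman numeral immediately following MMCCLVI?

MMCCLVI = 2256; next is 2257

MMCCLVII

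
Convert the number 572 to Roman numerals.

Convert 572 to Roman numerals:
  572 contains 1×500 (D)
  72 contains 1×50 (L)
  22 contains 2×10 (XX)
  2 contains 2×1 (II)

DLXXII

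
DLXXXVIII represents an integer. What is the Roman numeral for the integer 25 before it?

DLXXXVIII = 588
588 - 25 = 563

DLXIII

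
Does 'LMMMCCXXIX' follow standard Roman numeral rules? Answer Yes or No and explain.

'LMMMCCXXIX': Invalid subtractive combination: LM

No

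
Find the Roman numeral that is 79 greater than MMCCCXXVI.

MMCCCXXVI = 2326
2326 + 79 = 2405

MMCDV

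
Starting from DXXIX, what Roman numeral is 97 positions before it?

DXXIX = 529
529 - 97 = 432

CDXXXII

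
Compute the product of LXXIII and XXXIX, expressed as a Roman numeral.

LXXIII = 73
XXXIX = 39
73 × 39 = 2847

MMDCCCXLVII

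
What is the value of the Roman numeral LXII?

LXII: L=50, X=10, I=1, I=1
50 + 10 + 1 + 1 = 62

62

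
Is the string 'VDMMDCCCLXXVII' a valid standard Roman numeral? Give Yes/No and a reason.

'VDMMDCCCLXXVII': V should not appear more than once

No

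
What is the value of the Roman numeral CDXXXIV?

CDXXXIV: CD=400, X=10, X=10, X=10, IV=4
400 + 10 + 10 + 10 + 4 = 434

434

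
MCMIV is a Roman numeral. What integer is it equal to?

MCMIV: M=1000, CM=900, IV=4
1000 + 900 + 4 = 1904

1904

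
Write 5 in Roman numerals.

Convert 5 to Roman numerals:
  5 contains 1×5 (V)

V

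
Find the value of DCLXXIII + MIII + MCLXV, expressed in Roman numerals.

DCLXXIII = 673, MIII = 1003, MCLXV = 1165
673 + 1003 = 1676
1676 + 1165 = 2841

MMDCCCXLI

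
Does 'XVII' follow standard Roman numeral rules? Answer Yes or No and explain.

'XVII': Check the rules: uses only the symbols I, V, X, L, C, D, M; no symbol is repeated more than three times in a row; V, L and D each appear at most once; no smaller symbol precedes a larger one (values never increase from left to right). Value: X (10) + V (5) + I (1) + I (1) = 17. So it is a valid standard Roman numeral.

Yes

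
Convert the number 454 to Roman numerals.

Convert 454 to Roman numerals:
  454 contains 1×400 (CD)
  54 contains 1×50 (L)
  4 contains 1×4 (IV)

CDLIV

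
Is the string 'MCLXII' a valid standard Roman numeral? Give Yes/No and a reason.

'MCLXII': Check the rules: uses only the symbols I, V, X, L, C, D, M; no symbol is repeated more than three times in a row; V, L and D each appear at most once; no smaller symbol precedes a larger one (values never increase from left to right). Value: M (1000) + C (100) + L (50) + X (10) + I (1) + I (1) = 1162. So it is a valid standard Roman numeral.

Yes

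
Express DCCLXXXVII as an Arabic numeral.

DCCLXXXVII: D=500, C=100, C=100, L=50, X=10, X=10, X=10, V=5, I=1, I=1
500 + 100 + 100 + 50 + 10 + 10 + 10 + 5 + 1 + 1 = 787

787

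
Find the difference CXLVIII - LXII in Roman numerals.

CXLVIII = 148
LXII = 62
148 - 62 = 86

LXXXVI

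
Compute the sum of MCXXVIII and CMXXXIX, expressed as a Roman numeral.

MCXXVIII = 1128
CMXXXIX = 939
1128 + 939 = 2067

MMLXVII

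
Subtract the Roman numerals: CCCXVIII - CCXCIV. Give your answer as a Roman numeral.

CCCXVIII = 318
CCXCIV = 294
318 - 294 = 24

XXIV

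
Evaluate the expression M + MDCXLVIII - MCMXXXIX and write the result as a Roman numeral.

M = 1000, MDCXLVIII = 1648, MCMXXXIX = 1939
1000 + 1648 = 2648
2648 - 1939 = 709

DCCIX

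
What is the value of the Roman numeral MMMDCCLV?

MMMDCCLV: M=1000, M=1000, M=1000, D=500, C=100, C=100, L=50, V=5
1000 + 1000 + 1000 + 500 + 100 + 100 + 50 + 5 = 3755

3755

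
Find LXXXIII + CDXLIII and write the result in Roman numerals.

LXXXIII = 83
CDXLIII = 443
83 + 443 = 526

DXXVI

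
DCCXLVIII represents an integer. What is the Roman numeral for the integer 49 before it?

DCCXLVIII = 748
748 - 49 = 699

DCXCIX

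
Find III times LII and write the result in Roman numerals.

III = 3
LII = 52
3 × 52 = 156

CLVI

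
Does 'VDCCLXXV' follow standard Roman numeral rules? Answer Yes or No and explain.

'VDCCLXXV': V should not appear more than once

No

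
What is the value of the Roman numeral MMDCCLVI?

MMDCCLVI: M=1000, M=1000, D=500, C=100, C=100, L=50, V=5, I=1
1000 + 1000 + 500 + 100 + 100 + 50 + 5 + 1 = 2756

2756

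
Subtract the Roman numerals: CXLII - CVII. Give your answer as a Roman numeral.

CXLII = 142
CVII = 107
142 - 107 = 35

XXXV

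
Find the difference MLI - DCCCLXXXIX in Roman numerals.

MLI = 1051
DCCCLXXXIX = 889
1051 - 889 = 162

CLXII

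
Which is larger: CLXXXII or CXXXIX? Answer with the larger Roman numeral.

CLXXXII = 182
CXXXIX = 139
182 is larger

CLXXXII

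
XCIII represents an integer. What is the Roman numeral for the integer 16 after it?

XCIII = 93
93 + 16 = 109

CIX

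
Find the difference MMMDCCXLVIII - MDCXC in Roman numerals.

MMMDCCXLVIII = 3748
MDCXC = 1690
3748 - 1690 = 2058

MMLVIII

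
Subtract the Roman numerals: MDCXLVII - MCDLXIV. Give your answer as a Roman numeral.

MDCXLVII = 1647
MCDLXIV = 1464
1647 - 1464 = 183

CLXXXIII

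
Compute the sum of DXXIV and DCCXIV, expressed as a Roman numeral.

DXXIV = 524
DCCXIV = 714
524 + 714 = 1238

MCCXXXVIII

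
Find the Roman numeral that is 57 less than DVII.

DVII = 507
507 - 57 = 450

CDL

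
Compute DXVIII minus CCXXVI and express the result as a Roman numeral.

DXVIII = 518
CCXXVI = 226
518 - 226 = 292

CCXCII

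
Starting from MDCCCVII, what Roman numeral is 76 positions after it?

MDCCCVII = 1807
1807 + 76 = 1883

MDCCCLXXXIII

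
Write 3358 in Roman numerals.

Convert 3358 to Roman numerals:
  3358 contains 3×1000 (MMM)
  358 contains 3×100 (CCC)
  58 contains 1×50 (L)
  8 contains 1×5 (V)
  3 contains 3×1 (III)

MMMCCCLVIII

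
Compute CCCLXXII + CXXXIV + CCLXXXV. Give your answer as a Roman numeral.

CCCLXXII = 372, CXXXIV = 134, CCLXXXV = 285
372 + 134 = 506
506 + 285 = 791

DCCXCI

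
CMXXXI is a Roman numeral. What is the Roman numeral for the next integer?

CMXXXI = 931, so the next integer is 931 + 1 = 932

CMXXXII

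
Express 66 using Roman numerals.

Convert 66 to Roman numerals:
  66 contains 1×50 (L)
  16 contains 1×10 (X)
  6 contains 1×5 (V)
  1 contains 1×1 (I)

LXVI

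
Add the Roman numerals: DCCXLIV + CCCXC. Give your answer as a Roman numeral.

DCCXLIV = 744
CCCXC = 390
744 + 390 = 1134

MCXXXIV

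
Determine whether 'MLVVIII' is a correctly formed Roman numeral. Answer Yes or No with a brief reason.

'MLVVIII': V should not appear more than once

No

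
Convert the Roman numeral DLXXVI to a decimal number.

DLXXVI: D=500, L=50, X=10, X=10, V=5, I=1
500 + 50 + 10 + 10 + 5 + 1 = 576

576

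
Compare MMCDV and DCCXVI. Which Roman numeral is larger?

MMCDV = 2405
DCCXVI = 716
2405 is larger

MMCDV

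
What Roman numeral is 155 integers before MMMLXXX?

MMMLXXX = 3080
3080 - 155 = 2925

MMCMXXV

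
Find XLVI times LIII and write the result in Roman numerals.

XLVI = 46
LIII = 53
46 × 53 = 2438

MMCDXXXVIII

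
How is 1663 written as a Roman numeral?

Convert 1663 to Roman numerals:
  1663 contains 1×1000 (M)
  663 contains 1×500 (D)
  163 contains 1×100 (C)
  63 contains 1×50 (L)
  13 contains 1×10 (X)
  3 contains 3×1 (III)

MDCLXIII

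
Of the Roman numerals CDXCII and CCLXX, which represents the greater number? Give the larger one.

CDXCII = 492
CCLXX = 270
492 is larger

CDXCII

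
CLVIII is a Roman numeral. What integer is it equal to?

CLVIII: C=100, L=50, V=5, I=1, I=1, I=1
100 + 50 + 5 + 1 + 1 + 1 = 158

158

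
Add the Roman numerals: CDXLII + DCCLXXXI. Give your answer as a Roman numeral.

CDXLII = 442
DCCLXXXI = 781
442 + 781 = 1223

MCCXXIII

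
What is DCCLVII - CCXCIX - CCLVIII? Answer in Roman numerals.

DCCLVII = 757, CCXCIX = 299, CCLVIII = 258
757 - 299 = 458
458 - 258 = 200

CC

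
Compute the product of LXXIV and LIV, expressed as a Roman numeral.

LXXIV = 74
LIV = 54
74 × 54 = 3996

MMMCMXCVI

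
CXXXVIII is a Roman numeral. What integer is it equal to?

CXXXVIII: C=100, X=10, X=10, X=10, V=5, I=1, I=1, I=1
100 + 10 + 10 + 10 + 5 + 1 + 1 + 1 = 138

138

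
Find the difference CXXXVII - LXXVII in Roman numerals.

CXXXVII = 137
LXXVII = 77
137 - 77 = 60

LX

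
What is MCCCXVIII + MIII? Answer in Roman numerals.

MCCCXVIII = 1318
MIII = 1003
1318 + 1003 = 2321

MMCCCXXI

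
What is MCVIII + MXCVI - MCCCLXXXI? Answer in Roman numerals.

MCVIII = 1108, MXCVI = 1096, MCCCLXXXI = 1381
1108 + 1096 = 2204
2204 - 1381 = 823

DCCCXXIII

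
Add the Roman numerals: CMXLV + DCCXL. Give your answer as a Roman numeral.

CMXLV = 945
DCCXL = 740
945 + 740 = 1685

MDCLXXXV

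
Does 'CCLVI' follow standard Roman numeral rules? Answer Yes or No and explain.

'CCLVI': Check the rules: uses only the symbols I, V, X, L, C, D, M; no symbol is repeated more than three times in a row; V, L and D each appear at most once; no smaller symbol precedes a larger one (values never increase from left to right). Value: C (100) + C (100) + L (50) + V (5) + I (1) = 256. So it is a valid standard Roman numeral.

Yes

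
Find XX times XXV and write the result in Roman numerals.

XX = 20
XXV = 25
20 × 25 = 500

D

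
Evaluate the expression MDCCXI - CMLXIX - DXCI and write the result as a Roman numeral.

MDCCXI = 1711, CMLXIX = 969, DXCI = 591
1711 - 969 = 742
742 - 591 = 151

CLI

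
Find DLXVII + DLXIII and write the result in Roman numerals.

DLXVII = 567
DLXIII = 563
567 + 563 = 1130

MCXXX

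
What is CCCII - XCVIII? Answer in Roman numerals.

CCCII = 302
XCVIII = 98
302 - 98 = 204

CCIV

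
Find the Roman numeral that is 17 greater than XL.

XL = 40
40 + 17 = 57

LVII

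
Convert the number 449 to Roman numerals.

Convert 449 to Roman numerals:
  449 contains 1×400 (CD)
  49 contains 1×40 (XL)
  9 contains 1×9 (IX)

CDXLIX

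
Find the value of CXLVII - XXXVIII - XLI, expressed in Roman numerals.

CXLVII = 147, XXXVIII = 38, XLI = 41
147 - 38 = 109
109 - 41 = 68

LXVIII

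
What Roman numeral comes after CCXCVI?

CCXCVI = 296; next is 297

CCXCVII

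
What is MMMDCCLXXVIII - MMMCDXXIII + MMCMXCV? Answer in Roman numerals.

MMMDCCLXXVIII = 3778, MMMCDXXIII = 3423, MMCMXCV = 2995
3778 - 3423 = 355
355 + 2995 = 3350

MMMCCCL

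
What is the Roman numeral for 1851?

Convert 1851 to Roman numerals:
  1851 contains 1×1000 (M)
  851 contains 1×500 (D)
  351 contains 3×100 (CCC)
  51 contains 1×50 (L)
  1 contains 1×1 (I)

MDCCCLI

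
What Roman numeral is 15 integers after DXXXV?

DXXXV = 535
535 + 15 = 550

DL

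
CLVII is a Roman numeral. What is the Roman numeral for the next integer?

CLVII = 157; next is 158

CLVIII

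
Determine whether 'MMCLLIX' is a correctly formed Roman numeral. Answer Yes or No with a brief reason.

'MMCLLIX': L should not appear more than once

No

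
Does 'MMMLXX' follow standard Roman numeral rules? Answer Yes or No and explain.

'MMMLXX': Check the rules: uses only the symbols I, V, X, L, C, D, M; no symbol is repeated more than three times in a row; V, L and D each appear at most once; no smaller symbol precedes a larger one (values never increase from left to right). Value: M (1000) + M (1000) + M (1000) + L (50) + X (10) + X (10) = 3070. So it is a valid standard Roman numeral.

Yes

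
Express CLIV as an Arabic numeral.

CLIV: C=100, L=50, IV=4
100 + 50 + 4 = 154

154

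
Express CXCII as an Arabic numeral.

CXCII: C=100, XC=90, I=1, I=1
100 + 90 + 1 + 1 = 192

192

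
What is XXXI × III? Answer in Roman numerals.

XXXI = 31
III = 3
31 × 3 = 93

XCIII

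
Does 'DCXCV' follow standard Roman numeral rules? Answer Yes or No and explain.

'DCXCV': Check the rules: uses only the symbols I, V, X, L, C, D, M; no symbol is repeated more than three times in a row; V, L and D each appear at most once; the only place a smaller symbol precedes a larger one is the allowed subtractive pair XC, the symbol right after such a pair (if any) is smaller than the pair's first symbol, and otherwise the values never increase from left to right. Value: D (500) + C (100) + XC (90) + V (5) = 695. So it is a valid standard Roman numeral.

Yes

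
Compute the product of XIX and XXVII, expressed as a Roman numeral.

XIX = 19
XXVII = 27
19 × 27 = 513

DXIII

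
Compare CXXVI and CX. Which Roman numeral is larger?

CXXVI = 126
CX = 110
126 is larger

CXXVI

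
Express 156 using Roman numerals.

Convert 156 to Roman numerals:
  156 contains 1×100 (C)
  56 contains 1×50 (L)
  6 contains 1×5 (V)
  1 contains 1×1 (I)

CLVI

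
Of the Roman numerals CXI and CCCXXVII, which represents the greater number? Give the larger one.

CXI = 111
CCCXXVII = 327
327 is larger

CCCXXVII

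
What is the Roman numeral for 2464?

Convert 2464 to Roman numerals:
  2464 contains 2×1000 (MM)
  464 contains 1×400 (CD)
  64 contains 1×50 (L)
  14 contains 1×10 (X)
  4 contains 1×4 (IV)

MMCDLXIV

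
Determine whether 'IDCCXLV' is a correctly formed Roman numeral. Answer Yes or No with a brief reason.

'IDCCXLV': Invalid subtractive combination: ID

No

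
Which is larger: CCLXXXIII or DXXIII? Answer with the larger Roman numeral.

CCLXXXIII = 283
DXXIII = 523
523 is larger

DXXIII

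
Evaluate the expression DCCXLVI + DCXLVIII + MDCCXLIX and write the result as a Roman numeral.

DCCXLVI = 746, DCXLVIII = 648, MDCCXLIX = 1749
746 + 648 = 1394
1394 + 1749 = 3143

MMMCXLIII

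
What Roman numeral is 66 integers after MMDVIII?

MMDVIII = 2508
2508 + 66 = 2574

MMDLXXIV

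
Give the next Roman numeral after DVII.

DVII = 507; next is 508

DVIII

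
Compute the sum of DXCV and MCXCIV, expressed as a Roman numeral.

DXCV = 595
MCXCIV = 1194
595 + 1194 = 1789

MDCCLXXXIX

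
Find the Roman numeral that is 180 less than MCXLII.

MCXLII = 1142
1142 - 180 = 962

CMLXII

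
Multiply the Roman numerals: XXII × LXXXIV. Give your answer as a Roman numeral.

XXII = 22
LXXXIV = 84
22 × 84 = 1848

MDCCCXLVIII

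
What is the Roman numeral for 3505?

Convert 3505 to Roman numerals:
  3505 contains 3×1000 (MMM)
  505 contains 1×500 (D)
  5 contains 1×5 (V)

MMMDV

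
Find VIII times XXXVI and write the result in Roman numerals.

VIII = 8
XXXVI = 36
8 × 36 = 288

CCLXXXVIII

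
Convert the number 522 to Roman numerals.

Convert 522 to Roman numerals:
  522 contains 1×500 (D)
  22 contains 2×10 (XX)
  2 contains 2×1 (II)

DXXII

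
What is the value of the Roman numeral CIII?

CIII: C=100, I=1, I=1, I=1
100 + 1 + 1 + 1 = 103

103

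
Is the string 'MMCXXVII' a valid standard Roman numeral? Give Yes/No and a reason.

'MMCXXVII': Check the rules: uses only the symbols I, V, X, L, C, D, M; no symbol is repeated more than three times in a row; V, L and D each appear at most once; no smaller symbol precedes a larger one (values never increase from left to right). Value: M (1000) + M (1000) + C (100) + X (10) + X (10) + V (5) + I (1) + I (1) = 2127. So it is a valid standard Roman numeral.

Yes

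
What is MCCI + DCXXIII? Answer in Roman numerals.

MCCI = 1201
DCXXIII = 623
1201 + 623 = 1824

MDCCCXXIV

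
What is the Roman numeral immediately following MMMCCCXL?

MMMCCCXL = 3340; next is 3341

MMMCCCXLI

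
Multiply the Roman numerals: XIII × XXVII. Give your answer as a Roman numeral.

XIII = 13
XXVII = 27
13 × 27 = 351

CCCLI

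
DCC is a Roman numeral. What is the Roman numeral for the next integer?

DCC = 700; next is 701

DCCI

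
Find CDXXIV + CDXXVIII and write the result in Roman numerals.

CDXXIV = 424
CDXXVIII = 428
424 + 428 = 852

DCCCLII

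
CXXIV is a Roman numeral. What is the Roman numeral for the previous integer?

CXXIV = 124, so the previous integer is 124 - 1 = 123

CXXIII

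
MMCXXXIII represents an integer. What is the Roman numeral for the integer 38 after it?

MMCXXXIII = 2133
2133 + 38 = 2171

MMCLXXI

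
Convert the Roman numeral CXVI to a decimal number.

CXVI: C=100, X=10, V=5, I=1
100 + 10 + 5 + 1 = 116

116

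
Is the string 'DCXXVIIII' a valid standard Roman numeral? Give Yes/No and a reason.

'DCXXVIIII': More than 3 consecutive I's

No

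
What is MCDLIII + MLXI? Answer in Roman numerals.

MCDLIII = 1453
MLXI = 1061
1453 + 1061 = 2514

MMDXIV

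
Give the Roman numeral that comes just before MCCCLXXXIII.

MCCCLXXXIII = 1383, so the previous integer is 1383 - 1 = 1382

MCCCLXXXII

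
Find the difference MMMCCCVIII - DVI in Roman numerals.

MMMCCCVIII = 3308
DVI = 506
3308 - 506 = 2802

MMDCCCII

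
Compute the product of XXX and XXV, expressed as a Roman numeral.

XXX = 30
XXV = 25
30 × 25 = 750

DCCL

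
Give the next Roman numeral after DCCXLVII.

DCCXLVII = 747; next is 748

DCCXLVIII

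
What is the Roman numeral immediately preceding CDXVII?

CDXVII = 417, so the previous integer is 417 - 1 = 416

CDXVI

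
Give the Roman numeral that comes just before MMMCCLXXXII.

MMMCCLXXXII = 3282; previous is 3281

MMMCCLXXXI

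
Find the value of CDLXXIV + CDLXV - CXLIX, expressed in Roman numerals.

CDLXXIV = 474, CDLXV = 465, CXLIX = 149
474 + 465 = 939
939 - 149 = 790

DCCXC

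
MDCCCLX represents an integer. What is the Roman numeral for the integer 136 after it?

MDCCCLX = 1860
1860 + 136 = 1996

MCMXCVI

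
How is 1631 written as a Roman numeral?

Convert 1631 to Roman numerals:
  1631 contains 1×1000 (M)
  631 contains 1×500 (D)
  131 contains 1×100 (C)
  31 contains 3×10 (XXX)
  1 contains 1×1 (I)

MDCXXXI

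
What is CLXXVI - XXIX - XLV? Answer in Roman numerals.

CLXXVI = 176, XXIX = 29, XLV = 45
176 - 29 = 147
147 - 45 = 102

CII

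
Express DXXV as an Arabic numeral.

DXXV: D=500, X=10, X=10, V=5
500 + 10 + 10 + 5 = 525

525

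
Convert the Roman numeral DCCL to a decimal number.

DCCL: D=500, C=100, C=100, L=50
500 + 100 + 100 + 50 = 750

750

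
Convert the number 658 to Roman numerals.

Convert 658 to Roman numerals:
  658 contains 1×500 (D)
  158 contains 1×100 (C)
  58 contains 1×50 (L)
  8 contains 1×5 (V)
  3 contains 3×1 (III)

DCLVIII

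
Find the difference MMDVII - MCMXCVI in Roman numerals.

MMDVII = 2507
MCMXCVI = 1996
2507 - 1996 = 511

DXI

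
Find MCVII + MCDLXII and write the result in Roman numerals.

MCVII = 1107
MCDLXII = 1462
1107 + 1462 = 2569

MMDLXIX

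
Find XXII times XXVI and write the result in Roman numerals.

XXII = 22
XXVI = 26
22 × 26 = 572

DLXXII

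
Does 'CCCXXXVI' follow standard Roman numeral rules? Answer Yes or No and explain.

'CCCXXXVI': Check the rules: uses only the symbols I, V, X, L, C, D, M; no symbol is repeated more than three times in a row; V, L and D each appear at most once; no smaller symbol precedes a larger one (values never increase from left to right). Value: C (100) + C (100) + C (100) + X (10) + X (10) + X (10) + V (5) + I (1) = 336. So it is a valid standard Roman numeral.

Yes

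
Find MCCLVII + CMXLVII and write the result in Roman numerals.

MCCLVII = 1257
CMXLVII = 947
1257 + 947 = 2204

MMCCIV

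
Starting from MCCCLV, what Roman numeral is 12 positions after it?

MCCCLV = 1355
1355 + 12 = 1367

MCCCLXVII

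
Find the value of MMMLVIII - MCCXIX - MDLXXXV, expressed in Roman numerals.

MMMLVIII = 3058, MCCXIX = 1219, MDLXXXV = 1585
3058 - 1219 = 1839
1839 - 1585 = 254

CCLIV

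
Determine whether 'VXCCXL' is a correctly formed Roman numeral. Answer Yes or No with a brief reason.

'VXCCXL': Invalid subtractive combination: VX

No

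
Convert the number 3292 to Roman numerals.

Convert 3292 to Roman numerals:
  3292 contains 3×1000 (MMM)
  292 contains 2×100 (CC)
  92 contains 1×90 (XC)
  2 contains 2×1 (II)

MMMCCXCII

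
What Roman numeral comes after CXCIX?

CXCIX = 199, so the next integer is 199 + 1 = 200

CC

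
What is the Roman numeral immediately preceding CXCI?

CXCI = 191; previous is 190

CXC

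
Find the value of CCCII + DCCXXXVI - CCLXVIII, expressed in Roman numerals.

CCCII = 302, DCCXXXVI = 736, CCLXVIII = 268
302 + 736 = 1038
1038 - 268 = 770

DCCLXX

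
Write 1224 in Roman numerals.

Convert 1224 to Roman numerals:
  1224 contains 1×1000 (M)
  224 contains 2×100 (CC)
  24 contains 2×10 (XX)
  4 contains 1×4 (IV)

MCCXXIV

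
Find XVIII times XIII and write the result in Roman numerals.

XVIII = 18
XIII = 13
18 × 13 = 234

CCXXXIV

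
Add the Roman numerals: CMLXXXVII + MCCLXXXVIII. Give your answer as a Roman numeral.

CMLXXXVII = 987
MCCLXXXVIII = 1288
987 + 1288 = 2275

MMCCLXXV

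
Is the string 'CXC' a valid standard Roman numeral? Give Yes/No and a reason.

'CXC': Check the rules: uses only the symbols I, V, X, L, C, D, M; no symbol is repeated more than three times in a row; V, L and D each appear at most once; the only place a smaller symbol precedes a larger one is the allowed subtractive pair XC, the symbol right after such a pair (if any) is smaller than the pair's first symbol, and otherwise the values never increase from left to right. Value: C (100) + XC (90) = 190. So it is a valid standard Roman numeral.

Yes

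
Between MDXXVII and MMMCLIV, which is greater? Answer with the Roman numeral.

MDXXVII = 1527
MMMCLIV = 3154
3154 is larger

MMMCLIV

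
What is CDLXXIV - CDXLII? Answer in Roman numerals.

CDLXXIV = 474
CDXLII = 442
474 - 442 = 32

XXXII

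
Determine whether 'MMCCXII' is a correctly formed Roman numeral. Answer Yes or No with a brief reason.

'MMCCXII': Check the rules: uses only the symbols I, V, X, L, C, D, M; no symbol is repeated more than three times in a row; V, L and D each appear at most once; no smaller symbol precedes a larger one (values never increase from left to right). Value: M (1000) + M (1000) + C (100) + C (100) + X (10) + I (1) + I (1) = 2212. So it is a valid standard Roman numeral.

Yes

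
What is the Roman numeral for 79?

Convert 79 to Roman numerals:
  79 contains 1×50 (L)
  29 contains 2×10 (XX)
  9 contains 1×9 (IX)

LXXIX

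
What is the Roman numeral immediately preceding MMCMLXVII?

MMCMLXVII = 2967; previous is 2966

MMCMLXVI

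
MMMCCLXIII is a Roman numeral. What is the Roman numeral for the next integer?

MMMCCLXIII = 3263; next is 3264

MMMCCLXIV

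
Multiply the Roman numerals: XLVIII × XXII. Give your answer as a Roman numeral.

XLVIII = 48
XXII = 22
48 × 22 = 1056

MLVI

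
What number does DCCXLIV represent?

DCCXLIV: D=500, C=100, C=100, XL=40, IV=4
500 + 100 + 100 + 40 + 4 = 744

744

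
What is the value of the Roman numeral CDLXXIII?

CDLXXIII: CD=400, L=50, X=10, X=10, I=1, I=1, I=1
400 + 50 + 10 + 10 + 1 + 1 + 1 = 473

473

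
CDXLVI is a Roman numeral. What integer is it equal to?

CDXLVI: CD=400, XL=40, V=5, I=1
400 + 40 + 5 + 1 = 446

446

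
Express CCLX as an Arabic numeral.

CCLX: C=100, C=100, L=50, X=10
100 + 100 + 50 + 10 = 260

260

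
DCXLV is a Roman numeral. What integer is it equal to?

DCXLV: D=500, C=100, XL=40, V=5
500 + 100 + 40 + 5 = 645

645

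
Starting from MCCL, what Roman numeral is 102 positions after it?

MCCL = 1250
1250 + 102 = 1352

MCCCLII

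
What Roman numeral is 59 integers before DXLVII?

DXLVII = 547
547 - 59 = 488

CDLXXXVIII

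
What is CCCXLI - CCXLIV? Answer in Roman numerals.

CCCXLI = 341
CCXLIV = 244
341 - 244 = 97

XCVII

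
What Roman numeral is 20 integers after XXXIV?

XXXIV = 34
34 + 20 = 54

LIV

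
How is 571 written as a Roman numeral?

Convert 571 to Roman numerals:
  571 contains 1×500 (D)
  71 contains 1×50 (L)
  21 contains 2×10 (XX)
  1 contains 1×1 (I)

DLXXI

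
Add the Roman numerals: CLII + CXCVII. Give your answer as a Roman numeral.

CLII = 152
CXCVII = 197
152 + 197 = 349

CCCXLIX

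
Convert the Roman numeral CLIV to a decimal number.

CLIV: C=100, L=50, IV=4
100 + 50 + 4 = 154

154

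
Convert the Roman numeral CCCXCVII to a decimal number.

CCCXCVII: C=100, C=100, C=100, XC=90, V=5, I=1, I=1
100 + 100 + 100 + 90 + 5 + 1 + 1 = 397

397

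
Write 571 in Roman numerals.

Convert 571 to Roman numerals:
  571 contains 1×500 (D)
  71 contains 1×50 (L)
  21 contains 2×10 (XX)
  1 contains 1×1 (I)

DLXXI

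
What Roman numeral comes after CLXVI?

CLXVI = 166, so the next integer is 166 + 1 = 167

CLXVII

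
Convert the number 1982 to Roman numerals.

Convert 1982 to Roman numerals:
  1982 contains 1×1000 (M)
  982 contains 1×900 (CM)
  82 contains 1×50 (L)
  32 contains 3×10 (XXX)
  2 contains 2×1 (II)

MCMLXXXII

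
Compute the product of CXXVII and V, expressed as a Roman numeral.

CXXVII = 127
V = 5
127 × 5 = 635

DCXXXV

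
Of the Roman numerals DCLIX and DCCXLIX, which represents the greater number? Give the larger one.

DCLIX = 659
DCCXLIX = 749
749 is larger

DCCXLIX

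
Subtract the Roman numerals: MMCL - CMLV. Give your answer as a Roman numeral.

MMCL = 2150
CMLV = 955
2150 - 955 = 1195

MCXCV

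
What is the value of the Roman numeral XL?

XL: XL=40

40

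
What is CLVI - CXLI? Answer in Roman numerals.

CLVI = 156
CXLI = 141
156 - 141 = 15

XV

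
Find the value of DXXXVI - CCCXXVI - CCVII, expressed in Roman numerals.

DXXXVI = 536, CCCXXVI = 326, CCVII = 207
536 - 326 = 210
210 - 207 = 3

III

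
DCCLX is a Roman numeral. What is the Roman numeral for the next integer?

DCCLX = 760; next is 761

DCCLXI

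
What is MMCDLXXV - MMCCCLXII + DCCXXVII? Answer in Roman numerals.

MMCDLXXV = 2475, MMCCCLXII = 2362, DCCXXVII = 727
2475 - 2362 = 113
113 + 727 = 840

DCCCXL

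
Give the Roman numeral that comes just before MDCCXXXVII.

MDCCXXXVII = 1737; previous is 1736

MDCCXXXVI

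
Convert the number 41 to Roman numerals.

Convert 41 to Roman numerals:
  41 contains 1×40 (XL)
  1 contains 1×1 (I)

XLI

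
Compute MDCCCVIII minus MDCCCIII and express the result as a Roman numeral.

MDCCCVIII = 1808
MDCCCIII = 1803
1808 - 1803 = 5

V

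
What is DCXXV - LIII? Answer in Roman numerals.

DCXXV = 625
LIII = 53
625 - 53 = 572

DLXXII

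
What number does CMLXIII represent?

CMLXIII: CM=900, L=50, X=10, I=1, I=1, I=1
900 + 50 + 10 + 1 + 1 + 1 = 963

963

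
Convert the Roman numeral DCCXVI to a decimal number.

DCCXVI: D=500, C=100, C=100, X=10, V=5, I=1
500 + 100 + 100 + 10 + 5 + 1 = 716

716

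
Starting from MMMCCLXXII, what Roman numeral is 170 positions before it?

MMMCCLXXII = 3272
3272 - 170 = 3102

MMMCII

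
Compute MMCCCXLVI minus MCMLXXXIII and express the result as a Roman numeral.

MMCCCXLVI = 2346
MCMLXXXIII = 1983
2346 - 1983 = 363

CCCLXIII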